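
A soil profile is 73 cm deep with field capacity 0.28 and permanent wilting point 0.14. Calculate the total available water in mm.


AWC = (FC - PWP) * d * 10
AWC = (0.28 - 0.14) * 73 * 10
AWC = 0.1400 * 73 * 10

102.2000 mm


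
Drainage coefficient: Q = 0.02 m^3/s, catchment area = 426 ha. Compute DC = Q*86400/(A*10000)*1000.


DC = Q * 86400 / (A * 10000) * 1000
DC = 0.02 * 86400 / (426 * 10000) * 1000
DC = 1728000.0000 / 4260000

0.4056 mm/day


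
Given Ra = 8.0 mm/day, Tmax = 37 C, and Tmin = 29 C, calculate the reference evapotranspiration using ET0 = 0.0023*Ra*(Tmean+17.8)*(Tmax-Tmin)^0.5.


Tmean = (Tmax + Tmin)/2 = (37 + 29)/2 = 33.0
ET0 = 0.0023 * 8.0 * (33.0 + 17.8) * sqrt(37 - 29)
ET0 = 0.0023 * 8.0 * 50.8 * 2.828427

2.6438 mm/day


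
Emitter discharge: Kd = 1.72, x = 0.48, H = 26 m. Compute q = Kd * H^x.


q = Kd * H^x = 1.72 * 26^0.48 = 1.72 * 4.777352

8.2170 L/h


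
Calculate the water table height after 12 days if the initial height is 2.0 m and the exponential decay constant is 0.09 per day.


m = m0 * exp(-k*t)
m = 2.0 * exp(-0.09 * 12)
m = 2.0 * exp(-1.0800)

0.6792 m


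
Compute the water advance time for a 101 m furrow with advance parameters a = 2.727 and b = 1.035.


t = (L/a)^(1/b)
t = (101/2.727)^(1/1.035)
t = 37.037037^(1/1.035)

32.7786 min


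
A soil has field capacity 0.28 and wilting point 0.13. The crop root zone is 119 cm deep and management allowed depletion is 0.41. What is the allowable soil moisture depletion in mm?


SMD = (FC - PWP) * d * MAD * 10
SMD = (0.28 - 0.13) * 119 * 0.41 * 10
SMD = 0.1500 * 119 * 0.41 * 10

73.1850 mm


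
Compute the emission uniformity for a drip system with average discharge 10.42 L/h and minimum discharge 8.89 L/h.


EU = (q_min/q_avg)*100 = (8.89/10.42)*100 = 85.3167%

85.3167 %


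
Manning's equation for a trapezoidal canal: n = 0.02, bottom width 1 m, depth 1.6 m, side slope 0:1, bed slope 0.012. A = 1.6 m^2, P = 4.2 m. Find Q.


R = A/P = 1.6/4.2 = 0.380952
Q = (1/0.02) * 1.6 * 0.380952^(2/3) * 0.012^0.5

4.6053 m^3/s


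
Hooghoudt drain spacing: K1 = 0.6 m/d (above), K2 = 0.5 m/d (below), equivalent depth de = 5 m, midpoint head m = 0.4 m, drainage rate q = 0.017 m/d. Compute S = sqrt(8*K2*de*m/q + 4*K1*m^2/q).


S^2 = 8*K2*de*m/q + 4*K1*m^2/q
S^2 = 8*0.5*5*0.4/0.017 + 4*0.6*0.4^2/0.017
S = sqrt(493.1765)

22.2076 m


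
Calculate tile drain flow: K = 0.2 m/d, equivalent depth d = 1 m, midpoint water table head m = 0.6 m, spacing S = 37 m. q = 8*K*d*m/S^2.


q = 8*K*d*m/S^2
q = 8*0.2*1*0.6/37^2
q = 0.9600 / 1369

7.0124e-04 m/d


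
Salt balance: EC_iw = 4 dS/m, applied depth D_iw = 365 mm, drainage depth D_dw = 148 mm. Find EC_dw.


EC_dw = EC_iw * D_iw / D_dw
EC_dw = 4 * 365 / 148
EC_dw = 1460 / 148

9.8649 dS/m


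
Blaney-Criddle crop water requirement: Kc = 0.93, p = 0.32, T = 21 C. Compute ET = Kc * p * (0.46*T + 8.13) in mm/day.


ET = Kc * p * (0.46*T + 8.13)
ET = 0.93 * 0.32 * (0.46*21 + 8.13)
ET = 0.93 * 0.32 * 17.7900

5.2943 mm/day


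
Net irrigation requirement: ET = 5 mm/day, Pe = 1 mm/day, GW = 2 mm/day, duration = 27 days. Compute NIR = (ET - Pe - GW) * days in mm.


Daily deficit = ET - Pe - GW = 5 - 1 - 2 = 2 mm/day
NIR = 2 * 27 = 54 mm

54.0000 mm


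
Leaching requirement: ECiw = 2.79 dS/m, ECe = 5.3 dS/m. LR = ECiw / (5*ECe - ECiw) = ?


LR = ECiw / (5*ECe - ECiw)
LR = 2.79 / (5*5.3 - 2.79)
LR = 2.79 / 23.7100

0.1177


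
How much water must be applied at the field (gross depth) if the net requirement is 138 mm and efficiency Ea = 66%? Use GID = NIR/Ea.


Ea = 66% = 0.66
GID = NIR / Ea = 138 / 0.66 = 209.0909 mm

209.0909 mm


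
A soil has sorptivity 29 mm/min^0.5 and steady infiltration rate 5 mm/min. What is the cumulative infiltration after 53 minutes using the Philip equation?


F = S*sqrt(t) + A*t
F = 29*sqrt(53) + 5*53
F = 29*7.280110 + 265

476.1232 mm


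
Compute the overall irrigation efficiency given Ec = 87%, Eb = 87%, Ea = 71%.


Ec = 0.87, Eb = 0.87, Ea = 0.71
E = 0.87 * 0.87 * 0.71 * 100 = 53.7399%

53.7399 %


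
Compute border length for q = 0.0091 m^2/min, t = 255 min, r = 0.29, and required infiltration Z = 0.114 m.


L = q*t/((1+r)*Z)
L = 0.0091*255/((1+0.29)*0.114)
L = 2.3205/0.14706

15.7793 m


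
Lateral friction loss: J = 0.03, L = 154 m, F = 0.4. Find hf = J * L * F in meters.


hf = J * L * F = 0.03 * 154 * 0.4 = 1.8480 m

1.8480 m


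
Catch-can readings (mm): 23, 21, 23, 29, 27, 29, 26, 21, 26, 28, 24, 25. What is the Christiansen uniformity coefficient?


mean = 25.166667 mm
MAD = 2.333333 mm
CU = (1 - 2.333333/25.166667)*100

90.7285 %


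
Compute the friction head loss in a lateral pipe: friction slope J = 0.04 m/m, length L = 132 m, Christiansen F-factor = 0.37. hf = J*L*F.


hf = J * L * F = 0.04 * 132 * 0.37 = 1.9536 m

1.9536 m


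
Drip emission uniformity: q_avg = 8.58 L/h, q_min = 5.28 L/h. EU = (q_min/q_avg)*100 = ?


EU = (q_min/q_avg)*100 = (5.28/8.58)*100 = 61.5385%

61.5385 %


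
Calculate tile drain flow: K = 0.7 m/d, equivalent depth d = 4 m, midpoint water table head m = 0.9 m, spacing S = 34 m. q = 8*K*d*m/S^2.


q = 8*K*d*m/S^2
q = 8*0.7*4*0.9/34^2
q = 20.1600 / 1156

0.0174 m/d


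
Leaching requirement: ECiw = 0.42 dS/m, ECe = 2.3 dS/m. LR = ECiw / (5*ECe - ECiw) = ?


LR = ECiw / (5*ECe - ECiw)
LR = 0.42 / (5*2.3 - 0.42)
LR = 0.42 / 11.0800

0.0379


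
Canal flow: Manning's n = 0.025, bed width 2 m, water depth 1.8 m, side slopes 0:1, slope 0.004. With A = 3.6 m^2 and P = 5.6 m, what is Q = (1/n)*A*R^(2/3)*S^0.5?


R = A/P = 3.6/5.6 = 0.642857
Q = (1/0.025) * 3.6 * 0.642857^(2/3) * 0.004^0.5

6.7837 m^3/s


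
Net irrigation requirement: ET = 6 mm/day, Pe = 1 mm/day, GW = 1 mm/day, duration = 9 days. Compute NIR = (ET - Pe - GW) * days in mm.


Daily deficit = ET - Pe - GW = 6 - 1 - 1 = 4 mm/day
NIR = 4 * 9 = 36 mm

36.0000 mm


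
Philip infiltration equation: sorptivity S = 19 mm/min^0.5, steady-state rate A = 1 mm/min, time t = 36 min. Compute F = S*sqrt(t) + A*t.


F = S*sqrt(t) + A*t
F = 19*sqrt(36) + 1*36
F = 19*6.000000 + 36

150.0000 mm


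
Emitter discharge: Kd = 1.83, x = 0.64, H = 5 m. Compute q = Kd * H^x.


q = Kd * H^x = 1.83 * 5^0.64 = 1.83 * 2.801179

5.1262 L/h


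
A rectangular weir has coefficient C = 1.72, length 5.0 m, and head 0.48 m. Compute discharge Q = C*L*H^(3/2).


Q = C * L * H^(3/2) = 1.72 * 5.0 * 0.48^1.5 = 1.72 * 5.0 * 0.332554

2.8600 m^3/s


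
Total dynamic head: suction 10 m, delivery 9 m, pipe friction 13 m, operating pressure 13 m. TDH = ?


TDH = Hs + Hd + hf + Hp = 10 + 9 + 13 + 13 = 45

45 m


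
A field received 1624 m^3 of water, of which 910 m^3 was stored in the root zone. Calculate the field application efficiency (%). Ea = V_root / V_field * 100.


Ea = V_root / V_field * 100 = 910 / 1624 * 100 = 56.0345%

56.0345 %


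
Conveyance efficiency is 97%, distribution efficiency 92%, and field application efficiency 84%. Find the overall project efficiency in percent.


Ec = 0.97, Eb = 0.92, Ea = 0.84
E = 0.97 * 0.92 * 0.84 * 100 = 74.9616%

74.9616 %


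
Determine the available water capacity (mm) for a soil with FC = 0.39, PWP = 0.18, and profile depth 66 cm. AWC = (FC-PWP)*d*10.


AWC = (FC - PWP) * d * 10
AWC = (0.39 - 0.18) * 66 * 10
AWC = 0.2100 * 66 * 10

138.6000 mm


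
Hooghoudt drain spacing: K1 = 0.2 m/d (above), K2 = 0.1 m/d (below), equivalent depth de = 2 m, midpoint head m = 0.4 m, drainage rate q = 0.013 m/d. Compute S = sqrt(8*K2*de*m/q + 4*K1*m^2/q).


S^2 = 8*K2*de*m/q + 4*K1*m^2/q
S^2 = 8*0.1*2*0.4/0.013 + 4*0.2*0.4^2/0.013
S = sqrt(59.0769)

7.6861 m


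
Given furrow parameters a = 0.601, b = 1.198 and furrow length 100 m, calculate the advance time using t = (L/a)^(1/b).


t = (L/a)^(1/b)
t = (100/0.601)^(1/1.198)
t = 166.389351^(1/1.198)

71.4542 min


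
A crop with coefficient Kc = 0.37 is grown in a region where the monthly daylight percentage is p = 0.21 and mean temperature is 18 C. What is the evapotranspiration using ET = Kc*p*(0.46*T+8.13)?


ET = Kc * p * (0.46*T + 8.13)
ET = 0.37 * 0.21 * (0.46*18 + 8.13)
ET = 0.37 * 0.21 * 16.4100

1.2751 mm/day


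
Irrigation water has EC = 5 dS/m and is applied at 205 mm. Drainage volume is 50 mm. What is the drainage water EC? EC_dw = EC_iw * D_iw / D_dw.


EC_dw = EC_iw * D_iw / D_dw
EC_dw = 5 * 205 / 50
EC_dw = 1025 / 50

20.5000 dS/m


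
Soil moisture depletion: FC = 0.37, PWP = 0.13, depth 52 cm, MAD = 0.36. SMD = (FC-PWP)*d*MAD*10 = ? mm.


SMD = (FC - PWP) * d * MAD * 10
SMD = (0.37 - 0.13) * 52 * 0.36 * 10
SMD = 0.2400 * 52 * 0.36 * 10

44.9280 mm


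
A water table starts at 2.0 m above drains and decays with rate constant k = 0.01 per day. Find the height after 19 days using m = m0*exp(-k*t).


m = m0 * exp(-k*t)
m = 2.0 * exp(-0.01 * 19)
m = 2.0 * exp(-0.1900)

1.6539 m


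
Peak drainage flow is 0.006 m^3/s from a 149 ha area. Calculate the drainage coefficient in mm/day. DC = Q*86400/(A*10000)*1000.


DC = Q * 86400 / (A * 10000) * 1000
DC = 0.006 * 86400 / (149 * 10000) * 1000
DC = 518400.0000 / 1490000

0.3479 mm/day


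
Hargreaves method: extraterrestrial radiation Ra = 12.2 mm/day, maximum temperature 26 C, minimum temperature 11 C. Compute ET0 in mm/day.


Tmean = (Tmax + Tmin)/2 = (26 + 11)/2 = 18.5
ET0 = 0.0023 * 12.2 * (18.5 + 17.8) * sqrt(26 - 11)
ET0 = 0.0023 * 12.2 * 36.3 * 3.872983

3.9449 mm/day


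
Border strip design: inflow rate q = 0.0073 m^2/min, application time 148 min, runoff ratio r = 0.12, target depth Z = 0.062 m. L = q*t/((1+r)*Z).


L = q*t/((1+r)*Z)
L = 0.0073*148/((1+0.12)*0.062)
L = 1.0804/0.06944

15.5588 m


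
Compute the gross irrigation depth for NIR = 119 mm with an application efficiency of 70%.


Ea = 70% = 0.7
GID = NIR / Ea = 119 / 0.7 = 170.0000 mm

170.0000 mm


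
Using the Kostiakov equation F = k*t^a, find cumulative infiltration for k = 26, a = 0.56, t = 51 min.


F = k * t^a = 26 * 51^0.56
F = 26 * 9.041475

235.0784 mm


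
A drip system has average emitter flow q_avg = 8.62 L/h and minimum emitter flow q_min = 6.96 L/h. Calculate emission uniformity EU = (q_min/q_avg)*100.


EU = (q_min/q_avg)*100 = (6.96/8.62)*100 = 80.7425%

80.7425 %


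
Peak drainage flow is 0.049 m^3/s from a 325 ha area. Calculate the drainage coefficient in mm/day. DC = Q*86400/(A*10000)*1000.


DC = Q * 86400 / (A * 10000) * 1000
DC = 0.049 * 86400 / (325 * 10000) * 1000
DC = 4233600.0000 / 3250000

1.3026 mm/day


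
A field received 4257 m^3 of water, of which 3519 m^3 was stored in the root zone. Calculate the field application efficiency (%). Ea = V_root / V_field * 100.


Ea = V_root / V_field * 100 = 3519 / 4257 * 100 = 82.6638%

82.6638 %


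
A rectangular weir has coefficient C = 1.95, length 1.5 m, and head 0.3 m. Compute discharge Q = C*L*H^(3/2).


Q = C * L * H^(3/2) = 1.95 * 1.5 * 0.3^1.5 = 1.95 * 1.5 * 0.164317

0.4806 m^3/s


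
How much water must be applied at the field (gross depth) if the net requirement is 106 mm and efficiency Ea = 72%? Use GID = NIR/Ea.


Ea = 72% = 0.72
GID = NIR / Ea = 106 / 0.72 = 147.2222 mm

147.2222 mm


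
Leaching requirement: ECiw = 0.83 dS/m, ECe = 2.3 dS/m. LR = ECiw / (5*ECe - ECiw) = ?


LR = ECiw / (5*ECe - ECiw)
LR = 0.83 / (5*2.3 - 0.83)
LR = 0.83 / 10.6700

0.0778


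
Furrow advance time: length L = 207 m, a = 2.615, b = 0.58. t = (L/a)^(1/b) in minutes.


t = (L/a)^(1/b)
t = (207/2.615)^(1/0.58)
t = 79.158700^(1/0.58)

1876.1758 min


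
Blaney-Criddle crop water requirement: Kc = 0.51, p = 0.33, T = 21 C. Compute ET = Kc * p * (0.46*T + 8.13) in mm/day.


ET = Kc * p * (0.46*T + 8.13)
ET = 0.51 * 0.33 * (0.46*21 + 8.13)
ET = 0.51 * 0.33 * 17.7900

2.9941 mm/day


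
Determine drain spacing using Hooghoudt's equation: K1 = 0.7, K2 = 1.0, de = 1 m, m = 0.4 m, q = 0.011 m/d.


S^2 = 8*K2*de*m/q + 4*K1*m^2/q
S^2 = 8*1.0*1*0.4/0.011 + 4*0.7*0.4^2/0.011
S = sqrt(331.6364)

18.2109 m


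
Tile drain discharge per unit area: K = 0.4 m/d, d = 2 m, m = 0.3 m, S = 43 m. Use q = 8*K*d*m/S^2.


q = 8*K*d*m/S^2
q = 8*0.4*2*0.3/43^2
q = 1.9200 / 1849

0.0010 m/d


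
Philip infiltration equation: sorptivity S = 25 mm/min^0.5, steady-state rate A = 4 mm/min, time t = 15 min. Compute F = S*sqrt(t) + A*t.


F = S*sqrt(t) + A*t
F = 25*sqrt(15) + 4*15
F = 25*3.872983 + 60

156.8246 mm


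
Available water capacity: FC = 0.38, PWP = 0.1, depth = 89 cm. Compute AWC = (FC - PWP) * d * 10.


AWC = (FC - PWP) * d * 10
AWC = (0.38 - 0.1) * 89 * 10
AWC = 0.2800 * 89 * 10

249.2000 mm


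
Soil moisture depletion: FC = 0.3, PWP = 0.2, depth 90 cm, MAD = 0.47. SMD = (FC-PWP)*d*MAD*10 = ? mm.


SMD = (FC - PWP) * d * MAD * 10
SMD = (0.3 - 0.2) * 90 * 0.47 * 10
SMD = 0.1000 * 90 * 0.47 * 10

42.3000 mm


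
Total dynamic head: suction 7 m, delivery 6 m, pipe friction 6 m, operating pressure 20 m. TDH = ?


TDH = Hs + Hd + hf + Hp = 7 + 6 + 6 + 20 = 39

39 m


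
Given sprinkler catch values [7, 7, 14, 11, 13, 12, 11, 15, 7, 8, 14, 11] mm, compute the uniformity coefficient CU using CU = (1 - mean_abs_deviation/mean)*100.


mean = 10.833333 mm
MAD = 2.388889 mm
CU = (1 - 2.388889/10.833333)*100

77.9487 %


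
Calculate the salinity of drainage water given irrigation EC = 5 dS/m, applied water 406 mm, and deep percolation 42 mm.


EC_dw = EC_iw * D_iw / D_dw
EC_dw = 5 * 406 / 42
EC_dw = 2030 / 42

48.3333 dS/m


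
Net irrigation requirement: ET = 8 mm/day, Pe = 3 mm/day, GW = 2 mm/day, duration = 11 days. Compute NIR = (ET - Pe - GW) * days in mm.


Daily deficit = ET - Pe - GW = 8 - 3 - 2 = 3 mm/day
NIR = 3 * 11 = 33 mm

33.0000 mm


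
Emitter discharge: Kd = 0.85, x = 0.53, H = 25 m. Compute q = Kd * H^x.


q = Kd * H^x = 0.85 * 25^0.53 = 0.85 * 5.506913

4.6809 L/h


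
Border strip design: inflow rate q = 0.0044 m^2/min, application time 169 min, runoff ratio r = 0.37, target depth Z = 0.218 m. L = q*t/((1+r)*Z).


L = q*t/((1+r)*Z)
L = 0.0044*169/((1+0.37)*0.218)
L = 0.7436/0.29866

2.4898 m


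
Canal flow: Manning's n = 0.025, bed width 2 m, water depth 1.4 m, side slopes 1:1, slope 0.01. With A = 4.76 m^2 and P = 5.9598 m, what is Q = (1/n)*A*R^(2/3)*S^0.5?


R = A/P = 4.76/5.9598 = 0.798685
Q = (1/0.025) * 4.76 * 0.798685^(2/3) * 0.01^0.5

16.3902 m^3/s


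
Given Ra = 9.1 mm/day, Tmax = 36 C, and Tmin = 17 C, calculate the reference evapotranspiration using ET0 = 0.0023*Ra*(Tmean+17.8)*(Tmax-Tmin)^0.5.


Tmean = (Tmax + Tmin)/2 = (36 + 17)/2 = 26.5
ET0 = 0.0023 * 9.1 * (26.5 + 17.8) * sqrt(36 - 17)
ET0 = 0.0023 * 9.1 * 44.3 * 4.358899

4.0416 mm/day


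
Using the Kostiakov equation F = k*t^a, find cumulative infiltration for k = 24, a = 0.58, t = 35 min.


F = k * t^a = 24 * 35^0.58
F = 24 * 7.862478

188.6995 mm


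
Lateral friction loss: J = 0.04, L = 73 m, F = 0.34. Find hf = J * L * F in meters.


hf = J * L * F = 0.04 * 73 * 0.34 = 0.9928 m

0.9928 m


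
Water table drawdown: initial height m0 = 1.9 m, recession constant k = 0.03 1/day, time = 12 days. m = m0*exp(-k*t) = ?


m = m0 * exp(-k*t)
m = 1.9 * exp(-0.03 * 12)
m = 1.9 * exp(-0.3600)

1.3256 m


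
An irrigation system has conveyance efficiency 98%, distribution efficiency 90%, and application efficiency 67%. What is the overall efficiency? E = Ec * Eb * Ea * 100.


Ec = 0.98, Eb = 0.9, Ea = 0.67
E = 0.98 * 0.9 * 0.67 * 100 = 59.0940%

59.0940 %


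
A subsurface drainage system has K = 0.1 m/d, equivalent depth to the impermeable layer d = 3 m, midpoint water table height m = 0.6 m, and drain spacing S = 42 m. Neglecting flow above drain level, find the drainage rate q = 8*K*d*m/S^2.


q = 8*K*d*m/S^2
q = 8*0.1*3*0.6/42^2
q = 1.4400 / 1764

8.1633e-04 m/d


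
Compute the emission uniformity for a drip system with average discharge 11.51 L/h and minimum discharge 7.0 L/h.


EU = (q_min/q_avg)*100 = (7.0/11.51)*100 = 60.8167%

60.8167 %


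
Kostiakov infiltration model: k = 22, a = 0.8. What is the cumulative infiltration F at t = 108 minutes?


F = k * t^a = 22 * 108^0.8
F = 22 * 42.338845

931.4546 mm


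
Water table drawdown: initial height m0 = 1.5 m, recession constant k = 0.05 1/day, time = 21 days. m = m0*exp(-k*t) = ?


m = m0 * exp(-k*t)
m = 1.5 * exp(-0.05 * 21)
m = 1.5 * exp(-1.0500)

0.5249 m


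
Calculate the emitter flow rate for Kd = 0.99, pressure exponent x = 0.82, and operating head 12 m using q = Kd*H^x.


q = Kd * H^x = 0.99 * 12^0.82 = 0.99 * 7.672354

7.5956 L/h


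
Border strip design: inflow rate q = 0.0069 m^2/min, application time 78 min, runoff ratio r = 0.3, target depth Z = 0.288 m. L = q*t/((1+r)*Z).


L = q*t/((1+r)*Z)
L = 0.0069*78/((1+0.3)*0.288)
L = 0.5382/0.3744

1.4375 m


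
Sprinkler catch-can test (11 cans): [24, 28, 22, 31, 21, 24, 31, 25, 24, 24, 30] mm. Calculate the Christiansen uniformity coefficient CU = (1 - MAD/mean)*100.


mean = 25.818182 mm
MAD = 3.041322 mm
CU = (1 - 3.041322/25.818182)*100

88.2202 %


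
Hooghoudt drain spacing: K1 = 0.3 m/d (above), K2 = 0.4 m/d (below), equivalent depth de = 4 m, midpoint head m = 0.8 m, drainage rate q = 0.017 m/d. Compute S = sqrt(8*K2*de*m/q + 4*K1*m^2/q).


S^2 = 8*K2*de*m/q + 4*K1*m^2/q
S^2 = 8*0.4*4*0.8/0.017 + 4*0.3*0.8^2/0.017
S = sqrt(647.5294)

25.4466 m


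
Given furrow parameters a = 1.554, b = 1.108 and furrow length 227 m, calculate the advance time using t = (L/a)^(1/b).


t = (L/a)^(1/b)
t = (227/1.554)^(1/1.108)
t = 146.074646^(1/1.108)

89.8643 min


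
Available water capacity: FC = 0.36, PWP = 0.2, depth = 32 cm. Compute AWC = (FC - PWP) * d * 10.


AWC = (FC - PWP) * d * 10
AWC = (0.36 - 0.2) * 32 * 10
AWC = 0.1600 * 32 * 10

51.2000 mm


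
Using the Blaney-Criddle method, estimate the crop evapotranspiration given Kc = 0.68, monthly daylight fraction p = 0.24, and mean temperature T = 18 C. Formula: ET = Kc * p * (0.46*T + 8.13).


ET = Kc * p * (0.46*T + 8.13)
ET = 0.68 * 0.24 * (0.46*18 + 8.13)
ET = 0.68 * 0.24 * 16.4100

2.6781 mm/day


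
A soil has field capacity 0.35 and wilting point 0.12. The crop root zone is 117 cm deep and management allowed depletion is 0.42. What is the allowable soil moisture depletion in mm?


SMD = (FC - PWP) * d * MAD * 10
SMD = (0.35 - 0.12) * 117 * 0.42 * 10
SMD = 0.2300 * 117 * 0.42 * 10

113.0220 mm


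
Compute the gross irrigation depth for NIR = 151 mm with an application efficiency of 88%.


Ea = 88% = 0.88
GID = NIR / Ea = 151 / 0.88 = 171.5909 mm

171.5909 mm


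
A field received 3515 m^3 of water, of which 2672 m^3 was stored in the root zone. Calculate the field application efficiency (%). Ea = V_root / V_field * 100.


Ea = V_root / V_field * 100 = 2672 / 3515 * 100 = 76.0171%

76.0171 %


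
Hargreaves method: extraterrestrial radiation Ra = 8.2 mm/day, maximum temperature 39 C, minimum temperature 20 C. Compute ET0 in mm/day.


Tmean = (Tmax + Tmin)/2 = (39 + 20)/2 = 29.5
ET0 = 0.0023 * 8.2 * (29.5 + 17.8) * sqrt(39 - 20)
ET0 = 0.0023 * 8.2 * 47.3 * 4.358899

3.8885 mm/day


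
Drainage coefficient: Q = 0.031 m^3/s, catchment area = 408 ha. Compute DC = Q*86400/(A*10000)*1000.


DC = Q * 86400 / (A * 10000) * 1000
DC = 0.031 * 86400 / (408 * 10000) * 1000
DC = 2678400.0000 / 4080000

0.6565 mm/day


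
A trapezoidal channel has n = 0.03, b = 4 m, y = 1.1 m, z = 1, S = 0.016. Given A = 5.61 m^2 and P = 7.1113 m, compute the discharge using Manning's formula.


R = A/P = 5.61/7.1113 = 0.788885
Q = (1/0.03) * 5.61 * 0.788885^(2/3) * 0.016^0.5

20.1950 m^3/s


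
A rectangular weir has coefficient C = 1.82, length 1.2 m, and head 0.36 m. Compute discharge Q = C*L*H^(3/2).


Q = C * L * H^(3/2) = 1.82 * 1.2 * 0.36^1.5 = 1.82 * 1.2 * 0.216000

0.4717 m^3/s


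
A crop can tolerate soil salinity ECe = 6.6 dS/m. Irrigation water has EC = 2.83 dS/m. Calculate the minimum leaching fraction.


LR = ECiw / (5*ECe - ECiw)
LR = 2.83 / (5*6.6 - 2.83)
LR = 2.83 / 30.1700

0.0938


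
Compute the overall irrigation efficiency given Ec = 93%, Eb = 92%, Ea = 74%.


Ec = 0.93, Eb = 0.92, Ea = 0.74
E = 0.93 * 0.92 * 0.74 * 100 = 63.3144%

63.3144 %


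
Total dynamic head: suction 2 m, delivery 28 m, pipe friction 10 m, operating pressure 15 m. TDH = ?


TDH = Hs + Hd + hf + Hp = 2 + 28 + 10 + 15 = 55

55 m


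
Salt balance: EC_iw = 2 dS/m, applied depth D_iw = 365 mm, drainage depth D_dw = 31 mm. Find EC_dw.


EC_dw = EC_iw * D_iw / D_dw
EC_dw = 2 * 365 / 31
EC_dw = 730 / 31

23.5484 dS/m


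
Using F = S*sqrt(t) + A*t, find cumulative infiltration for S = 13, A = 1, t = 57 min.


F = S*sqrt(t) + A*t
F = 13*sqrt(57) + 1*57
F = 13*7.549834 + 57

155.1478 mm


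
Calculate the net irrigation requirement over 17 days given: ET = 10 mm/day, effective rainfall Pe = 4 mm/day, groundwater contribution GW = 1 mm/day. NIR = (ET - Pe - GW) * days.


Daily deficit = ET - Pe - GW = 10 - 4 - 1 = 5 mm/day
NIR = 5 * 17 = 85 mm

85.0000 mm


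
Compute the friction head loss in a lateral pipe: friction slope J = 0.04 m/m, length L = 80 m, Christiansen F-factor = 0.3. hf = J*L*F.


hf = J * L * F = 0.04 * 80 * 0.3 = 0.9600 m

0.9600 m


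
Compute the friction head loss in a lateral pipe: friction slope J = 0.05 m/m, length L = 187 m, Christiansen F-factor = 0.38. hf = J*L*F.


hf = J * L * F = 0.05 * 187 * 0.38 = 3.5530 m

3.5530 m


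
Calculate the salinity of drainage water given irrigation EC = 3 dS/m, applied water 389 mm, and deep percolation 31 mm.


EC_dw = EC_iw * D_iw / D_dw
EC_dw = 3 * 389 / 31
EC_dw = 1167 / 31

37.6452 dS/m


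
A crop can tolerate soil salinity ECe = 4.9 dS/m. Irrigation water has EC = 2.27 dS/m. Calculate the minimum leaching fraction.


LR = ECiw / (5*ECe - ECiw)
LR = 2.27 / (5*4.9 - 2.27)
LR = 2.27 / 22.2300

0.1021


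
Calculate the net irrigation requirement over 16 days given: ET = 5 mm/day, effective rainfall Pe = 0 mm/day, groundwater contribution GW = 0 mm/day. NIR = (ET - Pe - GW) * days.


Daily deficit = ET - Pe - GW = 5 - 0 - 0 = 5 mm/day
NIR = 5 * 16 = 80 mm

80.0000 mm


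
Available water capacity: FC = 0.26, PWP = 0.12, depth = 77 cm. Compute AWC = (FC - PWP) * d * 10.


AWC = (FC - PWP) * d * 10
AWC = (0.26 - 0.12) * 77 * 10
AWC = 0.1400 * 77 * 10

107.8000 mm


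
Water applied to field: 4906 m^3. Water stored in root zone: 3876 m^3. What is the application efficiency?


Ea = V_root / V_field * 100 = 3876 / 4906 * 100 = 79.0053%

79.0053 %


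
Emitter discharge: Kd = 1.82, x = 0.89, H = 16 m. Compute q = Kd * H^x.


q = Kd * H^x = 1.82 * 16^0.89 = 1.82 * 11.794154

21.4654 L/h


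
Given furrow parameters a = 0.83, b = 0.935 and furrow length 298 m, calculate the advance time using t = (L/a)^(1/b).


t = (L/a)^(1/b)
t = (298/0.83)^(1/0.935)
t = 359.036145^(1/0.935)

540.4657 min


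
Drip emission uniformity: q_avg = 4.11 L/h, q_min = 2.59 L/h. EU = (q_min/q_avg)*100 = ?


EU = (q_min/q_avg)*100 = (2.59/4.11)*100 = 63.0170%

63.0170 %


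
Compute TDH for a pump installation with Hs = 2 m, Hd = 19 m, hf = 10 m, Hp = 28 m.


TDH = Hs + Hd + hf + Hp = 2 + 19 + 10 + 28 = 59

59 m


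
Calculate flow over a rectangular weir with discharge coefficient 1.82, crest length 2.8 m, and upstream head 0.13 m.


Q = C * L * H^(3/2) = 1.82 * 2.8 * 0.13^1.5 = 1.82 * 2.8 * 0.046872

0.2389 m^3/s


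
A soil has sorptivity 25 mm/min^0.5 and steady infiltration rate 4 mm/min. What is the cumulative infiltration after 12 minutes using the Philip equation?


F = S*sqrt(t) + A*t
F = 25*sqrt(12) + 4*12
F = 25*3.464102 + 48

134.6026 mm


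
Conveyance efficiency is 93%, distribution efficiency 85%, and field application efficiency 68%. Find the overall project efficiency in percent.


Ec = 0.93, Eb = 0.85, Ea = 0.68
E = 0.93 * 0.85 * 0.68 * 100 = 53.7540%

53.7540 %


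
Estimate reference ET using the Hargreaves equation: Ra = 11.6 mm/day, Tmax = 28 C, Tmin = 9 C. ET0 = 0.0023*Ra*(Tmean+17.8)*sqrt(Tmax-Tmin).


Tmean = (Tmax + Tmin)/2 = (28 + 9)/2 = 18.5
ET0 = 0.0023 * 11.6 * (18.5 + 17.8) * sqrt(28 - 9)
ET0 = 0.0023 * 11.6 * 36.3 * 4.358899

4.2215 mm/day


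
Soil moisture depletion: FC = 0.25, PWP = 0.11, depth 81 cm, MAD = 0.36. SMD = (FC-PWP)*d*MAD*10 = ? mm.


SMD = (FC - PWP) * d * MAD * 10
SMD = (0.25 - 0.11) * 81 * 0.36 * 10
SMD = 0.1400 * 81 * 0.36 * 10

40.8240 mm


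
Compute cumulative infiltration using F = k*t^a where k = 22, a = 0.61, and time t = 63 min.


F = k * t^a = 22 * 63^0.61
F = 22 * 12.519810

275.4358 mm


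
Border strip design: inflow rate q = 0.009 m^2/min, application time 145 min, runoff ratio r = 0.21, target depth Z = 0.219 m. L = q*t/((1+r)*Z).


L = q*t/((1+r)*Z)
L = 0.009*145/((1+0.21)*0.219)
L = 1.305/0.26499

4.9247 m


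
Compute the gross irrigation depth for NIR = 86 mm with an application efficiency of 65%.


Ea = 65% = 0.65
GID = NIR / Ea = 86 / 0.65 = 132.3077 mm

132.3077 mm


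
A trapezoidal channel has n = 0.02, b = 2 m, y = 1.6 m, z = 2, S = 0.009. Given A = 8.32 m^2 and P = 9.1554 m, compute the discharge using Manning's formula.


R = A/P = 8.32/9.1554 = 0.908753
Q = (1/0.02) * 8.32 * 0.908753^(2/3) * 0.009^0.5

37.0264 m^3/s


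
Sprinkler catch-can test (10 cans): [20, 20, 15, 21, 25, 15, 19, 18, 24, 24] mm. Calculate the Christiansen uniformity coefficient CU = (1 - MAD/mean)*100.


mean = 20.100000 mm
MAD = 2.720000 mm
CU = (1 - 2.720000/20.100000)*100

86.4677 %


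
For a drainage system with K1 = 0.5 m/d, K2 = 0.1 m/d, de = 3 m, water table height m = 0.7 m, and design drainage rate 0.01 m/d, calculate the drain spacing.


S^2 = 8*K2*de*m/q + 4*K1*m^2/q
S^2 = 8*0.1*3*0.7/0.01 + 4*0.5*0.7^2/0.01
S = sqrt(266.0000)

16.3095 m


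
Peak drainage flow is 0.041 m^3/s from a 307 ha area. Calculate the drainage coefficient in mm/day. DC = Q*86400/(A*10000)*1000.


DC = Q * 86400 / (A * 10000) * 1000
DC = 0.041 * 86400 / (307 * 10000) * 1000
DC = 3542400.0000 / 3070000

1.1539 mm/day


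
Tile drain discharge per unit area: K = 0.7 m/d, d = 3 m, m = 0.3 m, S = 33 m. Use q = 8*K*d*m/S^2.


q = 8*K*d*m/S^2
q = 8*0.7*3*0.3/33^2
q = 5.0400 / 1089

0.0046 m/d


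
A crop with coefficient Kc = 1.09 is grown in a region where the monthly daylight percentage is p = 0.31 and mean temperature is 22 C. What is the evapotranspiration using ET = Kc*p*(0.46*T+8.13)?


ET = Kc * p * (0.46*T + 8.13)
ET = 1.09 * 0.31 * (0.46*22 + 8.13)
ET = 1.09 * 0.31 * 18.2500

6.1667 mm/day


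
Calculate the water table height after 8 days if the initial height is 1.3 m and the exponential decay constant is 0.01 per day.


m = m0 * exp(-k*t)
m = 1.3 * exp(-0.01 * 8)
m = 1.3 * exp(-0.0800)

1.2001 m


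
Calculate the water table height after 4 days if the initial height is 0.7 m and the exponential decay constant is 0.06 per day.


m = m0 * exp(-k*t)
m = 0.7 * exp(-0.06 * 4)
m = 0.7 * exp(-0.2400)

0.5506 m


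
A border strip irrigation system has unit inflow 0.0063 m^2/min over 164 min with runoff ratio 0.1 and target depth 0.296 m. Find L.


L = q*t/((1+r)*Z)
L = 0.0063*164/((1+0.1)*0.296)
L = 1.0332/0.3256

3.1732 m


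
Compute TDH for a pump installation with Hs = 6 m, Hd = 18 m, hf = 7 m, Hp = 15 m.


TDH = Hs + Hd + hf + Hp = 6 + 18 + 7 + 15 = 46

46 m


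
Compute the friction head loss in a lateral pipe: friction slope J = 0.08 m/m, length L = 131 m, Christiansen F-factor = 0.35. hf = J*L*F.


hf = J * L * F = 0.08 * 131 * 0.35 = 3.6680 m

3.6680 m


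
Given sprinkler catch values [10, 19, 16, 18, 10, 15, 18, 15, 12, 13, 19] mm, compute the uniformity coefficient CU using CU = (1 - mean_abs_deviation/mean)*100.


mean = 15.000000 mm
MAD = 2.727273 mm
CU = (1 - 2.727273/15.000000)*100

81.8182 %


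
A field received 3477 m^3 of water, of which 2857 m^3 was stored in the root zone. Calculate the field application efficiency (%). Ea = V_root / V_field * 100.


Ea = V_root / V_field * 100 = 2857 / 3477 * 100 = 82.1685%

82.1685 %


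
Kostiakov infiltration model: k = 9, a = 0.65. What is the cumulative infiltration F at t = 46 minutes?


F = k * t^a = 9 * 46^0.65
F = 9 * 12.044606

108.4015 mm


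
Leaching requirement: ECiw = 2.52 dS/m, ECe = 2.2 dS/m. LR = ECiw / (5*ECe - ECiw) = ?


LR = ECiw / (5*ECe - ECiw)
LR = 2.52 / (5*2.2 - 2.52)
LR = 2.52 / 8.4800

0.2972


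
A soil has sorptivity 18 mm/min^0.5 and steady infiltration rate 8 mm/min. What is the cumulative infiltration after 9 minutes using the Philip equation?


F = S*sqrt(t) + A*t
F = 18*sqrt(9) + 8*9
F = 18*3.000000 + 72

126.0000 mm


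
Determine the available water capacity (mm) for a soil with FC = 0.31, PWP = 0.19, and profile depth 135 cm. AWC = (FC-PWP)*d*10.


AWC = (FC - PWP) * d * 10
AWC = (0.31 - 0.19) * 135 * 10
AWC = 0.1200 * 135 * 10

162.0000 mm


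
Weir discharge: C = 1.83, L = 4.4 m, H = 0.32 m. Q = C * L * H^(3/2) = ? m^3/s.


Q = C * L * H^(3/2) = 1.83 * 4.4 * 0.32^1.5 = 1.83 * 4.4 * 0.181019

1.4576 m^3/s


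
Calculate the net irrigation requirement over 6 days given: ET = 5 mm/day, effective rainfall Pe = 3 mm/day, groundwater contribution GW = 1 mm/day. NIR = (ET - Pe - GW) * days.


Daily deficit = ET - Pe - GW = 5 - 3 - 1 = 1 mm/day
NIR = 1 * 6 = 6 mm

6.0000 mm


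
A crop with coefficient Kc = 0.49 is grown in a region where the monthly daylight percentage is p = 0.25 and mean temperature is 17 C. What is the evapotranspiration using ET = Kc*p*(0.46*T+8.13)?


ET = Kc * p * (0.46*T + 8.13)
ET = 0.49 * 0.25 * (0.46*17 + 8.13)
ET = 0.49 * 0.25 * 15.9500

1.9539 mm/day


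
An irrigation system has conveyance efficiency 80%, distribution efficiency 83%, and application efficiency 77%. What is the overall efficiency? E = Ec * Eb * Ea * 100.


Ec = 0.8, Eb = 0.83, Ea = 0.77
E = 0.8 * 0.83 * 0.77 * 100 = 51.1280%

51.1280 %


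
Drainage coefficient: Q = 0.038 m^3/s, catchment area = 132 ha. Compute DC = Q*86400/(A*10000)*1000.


DC = Q * 86400 / (A * 10000) * 1000
DC = 0.038 * 86400 / (132 * 10000) * 1000
DC = 3283200.0000 / 1320000

2.4873 mm/day


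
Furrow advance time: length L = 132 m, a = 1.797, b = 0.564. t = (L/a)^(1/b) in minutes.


t = (L/a)^(1/b)
t = (132/1.797)^(1/0.564)
t = 73.455760^(1/0.564)

2034.9628 min


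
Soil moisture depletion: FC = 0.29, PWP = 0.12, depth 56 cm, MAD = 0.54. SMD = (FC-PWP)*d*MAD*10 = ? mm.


SMD = (FC - PWP) * d * MAD * 10
SMD = (0.29 - 0.12) * 56 * 0.54 * 10
SMD = 0.1700 * 56 * 0.54 * 10

51.4080 mm


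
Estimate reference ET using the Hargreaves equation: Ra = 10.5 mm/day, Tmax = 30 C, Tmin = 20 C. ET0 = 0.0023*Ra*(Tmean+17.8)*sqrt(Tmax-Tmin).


Tmean = (Tmax + Tmin)/2 = (30 + 20)/2 = 25.0
ET0 = 0.0023 * 10.5 * (25.0 + 17.8) * sqrt(30 - 20)
ET0 = 0.0023 * 10.5 * 42.8 * 3.162278

3.2686 mm/day


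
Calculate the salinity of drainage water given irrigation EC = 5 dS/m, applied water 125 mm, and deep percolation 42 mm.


EC_dw = EC_iw * D_iw / D_dw
EC_dw = 5 * 125 / 42
EC_dw = 625 / 42

14.8810 dS/m


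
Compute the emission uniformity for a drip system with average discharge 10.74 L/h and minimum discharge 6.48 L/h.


EU = (q_min/q_avg)*100 = (6.48/10.74)*100 = 60.3352%

60.3352 %


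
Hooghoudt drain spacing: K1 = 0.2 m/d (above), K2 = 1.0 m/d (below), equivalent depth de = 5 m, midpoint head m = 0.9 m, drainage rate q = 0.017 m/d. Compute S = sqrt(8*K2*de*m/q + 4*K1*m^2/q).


S^2 = 8*K2*de*m/q + 4*K1*m^2/q
S^2 = 8*1.0*5*0.9/0.017 + 4*0.2*0.9^2/0.017
S = sqrt(2155.7647)

46.4302 m


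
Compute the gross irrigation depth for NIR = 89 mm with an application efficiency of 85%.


Ea = 85% = 0.85
GID = NIR / Ea = 89 / 0.85 = 104.7059 mm

104.7059 mm


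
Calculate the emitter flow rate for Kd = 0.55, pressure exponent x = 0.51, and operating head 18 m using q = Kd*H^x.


q = Kd * H^x = 0.55 * 18^0.51 = 0.55 * 4.367058

2.4019 L/h


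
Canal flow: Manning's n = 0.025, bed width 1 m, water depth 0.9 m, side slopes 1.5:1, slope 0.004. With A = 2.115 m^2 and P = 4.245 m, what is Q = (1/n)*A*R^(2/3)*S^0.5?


R = A/P = 2.115/4.245 = 0.498233
Q = (1/0.025) * 2.115 * 0.498233^(2/3) * 0.004^0.5

3.3627 m^3/s


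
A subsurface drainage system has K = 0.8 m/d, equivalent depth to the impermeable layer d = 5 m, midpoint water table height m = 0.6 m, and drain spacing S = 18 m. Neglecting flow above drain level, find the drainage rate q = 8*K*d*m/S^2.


q = 8*K*d*m/S^2
q = 8*0.8*5*0.6/18^2
q = 19.2000 / 324

0.0593 m/d


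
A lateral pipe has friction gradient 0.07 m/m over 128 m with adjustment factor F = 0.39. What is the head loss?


hf = J * L * F = 0.07 * 128 * 0.39 = 3.4944 m

3.4944 m


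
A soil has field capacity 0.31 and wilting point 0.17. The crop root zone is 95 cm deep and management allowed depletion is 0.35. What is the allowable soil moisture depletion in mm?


SMD = (FC - PWP) * d * MAD * 10
SMD = (0.31 - 0.17) * 95 * 0.35 * 10
SMD = 0.1400 * 95 * 0.35 * 10

46.5500 mm


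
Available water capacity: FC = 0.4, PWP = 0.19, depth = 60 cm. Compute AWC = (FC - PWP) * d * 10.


AWC = (FC - PWP) * d * 10
AWC = (0.4 - 0.19) * 60 * 10
AWC = 0.2100 * 60 * 10

126.0000 mm


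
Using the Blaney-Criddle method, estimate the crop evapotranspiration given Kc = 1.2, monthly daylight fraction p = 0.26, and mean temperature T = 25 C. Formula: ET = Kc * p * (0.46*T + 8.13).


ET = Kc * p * (0.46*T + 8.13)
ET = 1.2 * 0.26 * (0.46*25 + 8.13)
ET = 1.2 * 0.26 * 19.6300

6.1246 mm/day


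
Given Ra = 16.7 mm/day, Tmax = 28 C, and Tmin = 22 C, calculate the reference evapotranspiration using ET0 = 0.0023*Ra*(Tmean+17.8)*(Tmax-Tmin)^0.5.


Tmean = (Tmax + Tmin)/2 = (28 + 22)/2 = 25.0
ET0 = 0.0023 * 16.7 * (25.0 + 17.8) * sqrt(28 - 22)
ET0 = 0.0023 * 16.7 * 42.8 * 2.449490

4.0268 mm/day


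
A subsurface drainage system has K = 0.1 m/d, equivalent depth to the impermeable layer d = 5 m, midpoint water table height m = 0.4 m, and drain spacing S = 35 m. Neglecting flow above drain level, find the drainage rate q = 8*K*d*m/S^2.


q = 8*K*d*m/S^2
q = 8*0.1*5*0.4/35^2
q = 1.6000 / 1225

0.0013 m/d


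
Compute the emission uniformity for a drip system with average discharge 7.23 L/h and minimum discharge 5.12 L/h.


EU = (q_min/q_avg)*100 = (5.12/7.23)*100 = 70.8160%

70.8160 %


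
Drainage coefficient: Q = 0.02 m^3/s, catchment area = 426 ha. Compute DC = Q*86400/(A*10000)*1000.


DC = Q * 86400 / (A * 10000) * 1000
DC = 0.02 * 86400 / (426 * 10000) * 1000
DC = 1728000.0000 / 4260000

0.4056 mm/day


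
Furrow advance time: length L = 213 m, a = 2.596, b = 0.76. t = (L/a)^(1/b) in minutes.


t = (L/a)^(1/b)
t = (213/2.596)^(1/0.76)
t = 82.049307^(1/0.76)

330.0043 min


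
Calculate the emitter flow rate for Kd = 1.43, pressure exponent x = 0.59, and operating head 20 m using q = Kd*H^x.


q = Kd * H^x = 1.43 * 20^0.59 = 1.43 * 5.856089

8.3742 L/h


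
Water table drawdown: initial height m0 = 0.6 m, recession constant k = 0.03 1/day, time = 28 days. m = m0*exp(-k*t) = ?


m = m0 * exp(-k*t)
m = 0.6 * exp(-0.03 * 28)
m = 0.6 * exp(-0.8400)

0.2590 m


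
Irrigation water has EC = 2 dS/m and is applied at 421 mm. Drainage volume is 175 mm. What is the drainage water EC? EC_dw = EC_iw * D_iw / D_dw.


EC_dw = EC_iw * D_iw / D_dw
EC_dw = 2 * 421 / 175
EC_dw = 842 / 175

4.8114 dS/m


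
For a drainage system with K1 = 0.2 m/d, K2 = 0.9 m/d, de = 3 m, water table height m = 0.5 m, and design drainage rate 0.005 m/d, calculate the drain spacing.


S^2 = 8*K2*de*m/q + 4*K1*m^2/q
S^2 = 8*0.9*3*0.5/0.005 + 4*0.2*0.5^2/0.005
S = sqrt(2200.0000)

46.9042 m


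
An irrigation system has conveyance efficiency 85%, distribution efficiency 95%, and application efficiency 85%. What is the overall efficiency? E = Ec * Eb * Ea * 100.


Ec = 0.85, Eb = 0.95, Ea = 0.85
E = 0.85 * 0.95 * 0.85 * 100 = 68.6375%

68.6375 %


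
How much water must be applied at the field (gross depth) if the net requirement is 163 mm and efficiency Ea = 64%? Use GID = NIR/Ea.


Ea = 64% = 0.64
GID = NIR / Ea = 163 / 0.64 = 254.6875 mm

254.6875 mm


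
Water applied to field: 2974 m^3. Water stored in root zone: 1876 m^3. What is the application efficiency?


Ea = V_root / V_field * 100 = 1876 / 2974 * 100 = 63.0800%

63.0800 %


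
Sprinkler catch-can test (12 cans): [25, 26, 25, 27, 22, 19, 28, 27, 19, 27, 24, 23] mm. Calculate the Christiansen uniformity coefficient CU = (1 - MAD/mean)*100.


mean = 24.333333 mm
MAD = 2.444444 mm
CU = (1 - 2.444444/24.333333)*100

89.9543 %


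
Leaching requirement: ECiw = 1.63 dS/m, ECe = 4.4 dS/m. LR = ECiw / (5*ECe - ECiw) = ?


LR = ECiw / (5*ECe - ECiw)
LR = 1.63 / (5*4.4 - 1.63)
LR = 1.63 / 20.3700

0.0800


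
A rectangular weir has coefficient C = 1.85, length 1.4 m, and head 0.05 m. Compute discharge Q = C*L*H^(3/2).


Q = C * L * H^(3/2) = 1.85 * 1.4 * 0.05^1.5 = 1.85 * 1.4 * 0.011180

0.0290 m^3/s


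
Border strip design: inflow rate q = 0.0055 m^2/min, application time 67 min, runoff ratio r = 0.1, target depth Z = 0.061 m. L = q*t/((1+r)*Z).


L = q*t/((1+r)*Z)
L = 0.0055*67/((1+0.1)*0.061)
L = 0.3685/0.0671

5.4918 m


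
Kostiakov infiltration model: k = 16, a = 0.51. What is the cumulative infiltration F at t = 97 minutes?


F = k * t^a = 16 * 97^0.51
F = 16 * 10.309879

164.9581 mm


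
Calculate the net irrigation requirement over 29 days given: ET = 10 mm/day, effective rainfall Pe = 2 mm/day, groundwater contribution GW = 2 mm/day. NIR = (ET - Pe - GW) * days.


Daily deficit = ET - Pe - GW = 10 - 2 - 2 = 6 mm/day
NIR = 6 * 29 = 174 mm

174.0000 mm


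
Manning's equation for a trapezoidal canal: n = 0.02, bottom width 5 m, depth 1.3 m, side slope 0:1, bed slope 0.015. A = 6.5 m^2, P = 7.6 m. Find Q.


R = A/P = 6.5/7.6 = 0.855263
Q = (1/0.02) * 6.5 * 0.855263^(2/3) * 0.015^0.5

35.8643 m^3/s


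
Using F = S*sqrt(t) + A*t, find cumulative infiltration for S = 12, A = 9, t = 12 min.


F = S*sqrt(t) + A*t
F = 12*sqrt(12) + 9*12
F = 12*3.464102 + 108

149.5692 mm


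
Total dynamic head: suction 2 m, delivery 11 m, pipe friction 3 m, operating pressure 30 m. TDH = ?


TDH = Hs + Hd + hf + Hp = 2 + 11 + 3 + 30 = 46

46 m


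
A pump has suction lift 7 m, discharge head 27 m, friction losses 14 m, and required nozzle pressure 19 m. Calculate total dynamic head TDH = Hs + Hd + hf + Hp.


TDH = Hs + Hd + hf + Hp = 7 + 27 + 14 + 19 = 67

67 m


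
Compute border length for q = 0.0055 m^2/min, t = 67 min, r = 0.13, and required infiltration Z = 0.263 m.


L = q*t/((1+r)*Z)
L = 0.0055*67/((1+0.13)*0.263)
L = 0.3685/0.29719

1.2399 m


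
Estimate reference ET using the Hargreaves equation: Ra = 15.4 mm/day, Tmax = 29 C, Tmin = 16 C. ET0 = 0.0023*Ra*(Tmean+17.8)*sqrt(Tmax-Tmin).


Tmean = (Tmax + Tmin)/2 = (29 + 16)/2 = 22.5
ET0 = 0.0023 * 15.4 * (22.5 + 17.8) * sqrt(29 - 16)
ET0 = 0.0023 * 15.4 * 40.3 * 3.605551

5.1467 mm/day


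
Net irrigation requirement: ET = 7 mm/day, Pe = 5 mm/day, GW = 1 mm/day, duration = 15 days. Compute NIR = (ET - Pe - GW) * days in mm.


Daily deficit = ET - Pe - GW = 7 - 5 - 1 = 1 mm/day
NIR = 1 * 15 = 15 mm

15.0000 mm


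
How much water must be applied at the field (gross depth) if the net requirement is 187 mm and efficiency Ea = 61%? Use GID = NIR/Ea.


Ea = 61% = 0.61
GID = NIR / Ea = 187 / 0.61 = 306.5574 mm

306.5574 mm


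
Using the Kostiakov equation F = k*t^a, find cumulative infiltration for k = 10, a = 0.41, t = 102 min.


F = k * t^a = 10 * 102^0.41
F = 10 * 6.660795

66.6080 mm
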